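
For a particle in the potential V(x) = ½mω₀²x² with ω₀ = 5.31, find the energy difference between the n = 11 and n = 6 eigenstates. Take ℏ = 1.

E_n = ℏω₀(n + ½), so ΔE = (11 − 6) ℏω₀ = 5 × 5.31 = 26.55.

ΔE = 26.6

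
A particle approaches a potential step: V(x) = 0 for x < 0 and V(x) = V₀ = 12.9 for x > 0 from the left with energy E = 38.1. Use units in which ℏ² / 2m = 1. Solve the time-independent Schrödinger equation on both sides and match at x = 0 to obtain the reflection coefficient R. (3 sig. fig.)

R = 0.0106

The wavenumbers are k₁ = √(2mE)/ℏ = 6.173 on the left and k₂ = √(2m(E − V₀))/ℏ = 5.020 on the right.
Continuity of ψ and ψ′ at the step yields the reflection amplitude r = (k₁ − k₂)/(k₁ + k₂) = 0.1030; thus R = |r|² = 0.01060, T = 0.9894.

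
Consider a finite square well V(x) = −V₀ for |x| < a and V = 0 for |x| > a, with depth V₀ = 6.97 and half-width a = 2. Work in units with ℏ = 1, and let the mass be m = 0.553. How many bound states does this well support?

N = 4

Define the well-strength parameter z₀ = (a/ℏ)√(2mV₀) = 2 × √(2·0.553·6.97) = 5.553.
A new bound state (alternating even/odd) appears each time z₀ passes a multiple of π/2, so N = ⌊2z₀/π⌋ + 1 = ⌊3.535⌋ + 1 = 4.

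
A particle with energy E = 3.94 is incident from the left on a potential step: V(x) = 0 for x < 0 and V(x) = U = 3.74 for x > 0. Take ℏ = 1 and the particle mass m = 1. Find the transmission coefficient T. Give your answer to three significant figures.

T = 0.600

On each side the TISE gives plane waves with k = √(2m(E − V))/ℏ: k₁ = √(2·1·3.94) = 2.807, k₂ = √(2·1·0.2) = 0.6325.
Continuity of ψ and ψ′ at the step yields the reflection amplitude r = (k₁ − k₂)/(k₁ + k₂) = 0.6322; thus R = |r|² = 0.3997, T = 0.6003.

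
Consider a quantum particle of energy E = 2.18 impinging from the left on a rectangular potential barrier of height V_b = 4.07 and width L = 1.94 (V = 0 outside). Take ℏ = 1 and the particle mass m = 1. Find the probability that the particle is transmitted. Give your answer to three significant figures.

Since E < V_b the interior solution is evanescent with decay constant κ = √(2m(V_b − E))/ℏ = 1.944.
κL = 3.772, sinh(κL) = 21.72.
Matching ψ, ψ′ at both faces gives T = [1 + V_b² sinh²(κL) / (4E(V_b − E))]⁻¹ = 1/475.1 = 0.00211.

T = 0.00211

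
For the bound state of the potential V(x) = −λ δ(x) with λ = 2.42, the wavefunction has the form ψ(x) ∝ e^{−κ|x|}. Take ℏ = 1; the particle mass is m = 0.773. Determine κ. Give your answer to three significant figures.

κ = 1.87

Integrate −(ℏ²/2m)ψ'' − λδ(x)ψ = Eψ from −ε to +ε: the ψ'' term gives ψ'(0⁺) − ψ'(0⁻) and the δ term gives −(2mλ/ℏ²)ψ(0).
With ψ ∝ e^{−κ|x|} this yields −2κ = −2mλ/ℏ², so κ = mλ/ℏ² = 1.871.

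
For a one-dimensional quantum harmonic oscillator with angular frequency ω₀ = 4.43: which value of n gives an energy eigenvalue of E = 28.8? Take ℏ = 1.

E_n = ℏω₀(n + ½) ⇒ n = E/(ℏω₀) − ½ = 28.8/4.43 − 0.5 = 6.001 → n = 6.

n = 6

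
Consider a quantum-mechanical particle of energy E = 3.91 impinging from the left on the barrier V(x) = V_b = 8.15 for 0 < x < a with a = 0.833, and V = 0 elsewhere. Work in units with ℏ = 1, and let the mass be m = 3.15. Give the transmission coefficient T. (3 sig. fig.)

Since E < V_b the interior solution is evanescent with decay constant κ = √(2m(V_b − E))/ℏ = 5.168.
κa = 4.305, sinh(κa) = 37.04.
The exact tunnelling result is T⁻¹ = 1 + V_b² sinh²(κa) / [4E(V_b − E)] = 1375, so T = 0.000727.

T = 0.000727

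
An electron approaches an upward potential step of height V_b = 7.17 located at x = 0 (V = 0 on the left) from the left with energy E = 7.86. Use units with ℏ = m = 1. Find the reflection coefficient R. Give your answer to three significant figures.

The wavenumbers are k₁ = √(2mE)/ℏ = 3.965 on the left and k₂ = √(2m(E − V_b))/ℏ = 1.175 on the right.
Matching ψ and ψ′ at x = 0 gives r = (k₁ − k₂)/(k₁ + k₂), so R = r² = 0.2947 and T = 1 − R = 0.7053.

R = 0.295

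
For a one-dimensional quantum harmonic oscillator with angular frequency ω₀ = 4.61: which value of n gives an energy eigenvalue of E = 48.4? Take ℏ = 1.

n = 10

E_n = ℏω₀(n + ½) ⇒ n = E/(ℏω₀) − ½ = 48.4/4.61 − 0.5 = 9.999 → n = 10.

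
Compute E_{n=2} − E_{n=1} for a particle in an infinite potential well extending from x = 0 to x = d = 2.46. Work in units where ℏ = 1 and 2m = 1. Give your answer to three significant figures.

E_n = n²π²ℏ²/(2md²), so ΔE = (2² − 1²) π²ℏ²/(2md²).
ΔE = 3 × π² / (2 × 0.5 × 2.46²) = 4.893.

ΔE = 4.89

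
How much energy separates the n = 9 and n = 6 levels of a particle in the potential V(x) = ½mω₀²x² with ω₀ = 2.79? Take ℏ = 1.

ΔE = 8.37

E_n = ℏω₀(n + ½), so ΔE = (9 − 6) ℏω₀ = 3 × 2.79 = 8.370.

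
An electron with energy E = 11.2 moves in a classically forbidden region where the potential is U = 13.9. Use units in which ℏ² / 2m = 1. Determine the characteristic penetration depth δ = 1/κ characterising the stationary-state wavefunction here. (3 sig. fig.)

Since E < U the TISE in this region is ψ'' = κ²ψ with κ = √(2m(U − E))/ℏ.
κ = √(2 × 0.5 × 2.7) = 1.643. The penetration depth is δ = 1/κ = 0.609.

δ = 0.609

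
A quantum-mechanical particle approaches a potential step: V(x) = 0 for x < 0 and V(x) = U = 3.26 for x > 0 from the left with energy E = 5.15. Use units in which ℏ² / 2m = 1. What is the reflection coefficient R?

R = 0.0603

On each side the TISE gives plane waves with k = √(2m(E − V))/ℏ: k₁ = √(2·½·5.15) = 2.269, k₂ = √(2·½·1.89) = 1.375.
Matching ψ and ψ′ at x = 0 gives r = (k₁ − k₂)/(k₁ + k₂), so R = r² = 0.06026 and T = 1 − R = 0.9397.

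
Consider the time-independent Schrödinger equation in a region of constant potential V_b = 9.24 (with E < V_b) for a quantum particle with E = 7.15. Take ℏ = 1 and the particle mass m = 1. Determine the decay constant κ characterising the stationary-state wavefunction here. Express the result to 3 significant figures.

Since E < V_b the TISE in this region is ψ'' = κ²ψ with κ = √(2m(V_b − E))/ℏ.
κ = √(2 × 1 × 2.09) = 2.045.

κ = 2.04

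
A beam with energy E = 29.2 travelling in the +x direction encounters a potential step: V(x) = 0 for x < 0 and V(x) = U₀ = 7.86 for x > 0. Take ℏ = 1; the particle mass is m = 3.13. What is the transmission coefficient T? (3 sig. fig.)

On each side the TISE gives plane waves with k = √(2m(E − V))/ℏ: k₁ = √(2·3.13·29.2) = 13.52, k₂ = √(2·3.13·21.34) = 11.56.
Matching ψ and ψ′ at x = 0 gives r = (k₁ − k₂)/(k₁ + k₂), so R = r² = 0.006121 and T = 1 − R = 0.9939.

T = 0.994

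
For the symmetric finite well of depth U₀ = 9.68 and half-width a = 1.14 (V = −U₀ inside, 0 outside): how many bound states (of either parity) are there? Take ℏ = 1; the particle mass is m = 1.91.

N = 5

The dimensionless depth is z₀ = a√(2mU₀)/ℏ = 1.14 × √(36.98) = 6.932.
A new bound state (alternating even/odd) appears each time z₀ passes a multiple of π/2, so N = ⌊2z₀/π⌋ + 1 = ⌊4.413⌋ + 1 = 5.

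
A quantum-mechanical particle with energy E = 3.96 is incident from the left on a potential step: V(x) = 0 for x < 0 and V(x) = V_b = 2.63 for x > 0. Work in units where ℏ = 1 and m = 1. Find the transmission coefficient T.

On each side the TISE gives plane waves with k = √(2m(E − V))/ℏ: k₁ = √(2·1·3.96) = 2.814, k₂ = √(2·1·1.33) = 1.631.
Matching ψ and ψ′ at x = 0 gives r = (k₁ − k₂)/(k₁ + k₂), so R = r² = 0.07086 and T = 1 − R = 0.9291.

T = 0.929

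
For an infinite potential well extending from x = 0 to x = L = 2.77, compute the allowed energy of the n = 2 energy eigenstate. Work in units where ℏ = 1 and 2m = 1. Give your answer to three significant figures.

E = 5.15

Requiring ψ(0) = ψ(L) = 0 quantises k = nπ/L, hence E_n = ℏ²k²/2m = n²π²ℏ²/(2mL²).
E_2 = 2² × π² / (2 × 0.5 × 2.77²) = 5.145.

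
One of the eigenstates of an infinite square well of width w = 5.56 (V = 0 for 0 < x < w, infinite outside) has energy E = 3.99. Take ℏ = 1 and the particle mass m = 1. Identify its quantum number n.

n = 5

From E_n = n²π²ℏ²/(2mw²) invert to n = √(2mw²E)/(πℏ).
n = (5.56/π) × √(2 × 1 × 3.99) = 4.999 → n = 5.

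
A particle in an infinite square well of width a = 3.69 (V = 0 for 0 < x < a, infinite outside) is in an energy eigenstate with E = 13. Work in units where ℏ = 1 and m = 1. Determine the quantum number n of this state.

From E_n = n²π²ℏ²/(2ma²) invert to n = √(2ma²E)/(πℏ).
n = (3.69/π) × √(2 × 1 × 13) = 5.989 → n = 6.

n = 6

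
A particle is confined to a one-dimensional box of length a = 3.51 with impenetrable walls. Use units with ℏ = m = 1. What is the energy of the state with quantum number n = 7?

The infinite-well eigenfunctions ψ_n = √(2/a) sin(nπx/a) vanish at both walls, giving E_n = n²π²ℏ²/(2ma²).
E_7 = 7² × π² / (2 × 1 × 3.51²) = 19.63.

E = 19.6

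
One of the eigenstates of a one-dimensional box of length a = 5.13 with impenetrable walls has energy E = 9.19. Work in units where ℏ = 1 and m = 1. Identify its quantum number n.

From E_n = n²π²ℏ²/(2ma²) invert to n = √(2ma²E)/(πℏ).
n = (5.13/π) × √(2 × 1 × 9.19) = 7.001 → n = 7.

n = 7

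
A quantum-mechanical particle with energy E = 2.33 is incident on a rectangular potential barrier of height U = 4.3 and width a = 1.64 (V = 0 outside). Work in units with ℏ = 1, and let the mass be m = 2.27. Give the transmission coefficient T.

E < U: inside the barrier ψ ∝ e^{±κx} with κ = √(2m(U − E))/ℏ = 2.991.
κa = 4.905, sinh(κa) = 67.45.
Matching ψ, ψ′ at both faces gives T = [1 + U² sinh²(κa) / (4E(U − E))]⁻¹ = 1/4583 = 0.000218.

T = 0.000218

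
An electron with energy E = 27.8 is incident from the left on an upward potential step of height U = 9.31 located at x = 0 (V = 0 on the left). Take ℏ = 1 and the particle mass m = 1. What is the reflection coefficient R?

On each side the TISE gives plane waves with k = √(2m(E − V))/ℏ: k₁ = √(2·1·27.8) = 7.457, k₂ = √(2·1·18.49) = 6.081.
Continuity of ψ and ψ′ at the step yields the reflection amplitude r = (k₁ − k₂)/(k₁ + k₂) = 0.1016; thus R = |r|² = 0.01032, T = 0.9897.

R = 0.0103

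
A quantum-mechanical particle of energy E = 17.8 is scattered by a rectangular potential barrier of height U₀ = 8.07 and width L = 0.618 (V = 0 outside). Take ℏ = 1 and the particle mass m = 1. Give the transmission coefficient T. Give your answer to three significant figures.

Above the barrier the interior wavenumber is k₂ = √(2m(E − U₀))/ℏ = 4.411, giving phase k₂L = 2.726.
T = [1 + U₀² sin²(k₂L) / (4E(E − U₀))]⁻¹ = 1/1.015 = 0.985.

T = 0.985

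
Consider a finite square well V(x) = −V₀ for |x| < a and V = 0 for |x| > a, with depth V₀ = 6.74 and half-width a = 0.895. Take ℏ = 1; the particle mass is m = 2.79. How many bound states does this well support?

Define the well-strength parameter z₀ = (a/ℏ)√(2mV₀) = 0.895 × √(2·2.79·6.74) = 5.489.
The even/odd transcendental equations gain one root per π/2 in z₀, giving N = 1 + ⌊2z₀/π⌋ = 1 + ⌊3.494⌋ = 4.

N = 4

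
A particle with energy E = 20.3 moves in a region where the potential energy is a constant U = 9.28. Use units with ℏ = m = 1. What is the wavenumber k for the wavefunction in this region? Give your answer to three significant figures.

k = 4.69

With E > U the solution is oscillatory, ψ ∝ e^{±ikx} with k = √(2m(E − U))/ℏ.
k = √(2 × 1 × 11.02) = 4.695.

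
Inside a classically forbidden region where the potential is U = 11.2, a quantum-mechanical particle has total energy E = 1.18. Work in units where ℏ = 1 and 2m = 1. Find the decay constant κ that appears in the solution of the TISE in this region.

κ = 3.17

Since E < U the TISE in this region is ψ'' = κ²ψ with κ = √(2m(U − E))/ℏ.
κ = √(2 × 0.5 × 10.02) = 3.165.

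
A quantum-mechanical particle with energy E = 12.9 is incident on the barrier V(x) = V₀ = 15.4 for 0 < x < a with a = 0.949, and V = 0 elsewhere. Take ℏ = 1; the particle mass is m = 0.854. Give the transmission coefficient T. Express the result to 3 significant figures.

Since E < V₀ the interior solution is evanescent with decay constant κ = √(2m(V₀ − E))/ℏ = 2.066.
κa = 1.961, sinh(κa) = 3.483.
The exact tunnelling result is T⁻¹ = 1 + V₀² sinh²(κa) / [4E(V₀ − E)] = 23.30, so T = 0.0429.

T = 0.0429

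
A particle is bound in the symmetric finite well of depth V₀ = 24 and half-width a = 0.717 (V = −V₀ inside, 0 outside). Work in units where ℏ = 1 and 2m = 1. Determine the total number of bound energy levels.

Define the well-strength parameter z₀ = (a/ℏ)√(2mV₀) = 0.717 × √(2·0.5·24) = 3.513.
A new bound state (alternating even/odd) appears each time z₀ passes a multiple of π/2, so N = ⌊2z₀/π⌋ + 1 = ⌊2.236⌋ + 1 = 3.

N = 3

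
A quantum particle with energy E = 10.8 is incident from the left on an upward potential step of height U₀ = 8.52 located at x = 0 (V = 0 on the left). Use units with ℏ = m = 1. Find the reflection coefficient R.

R = 0.137

On each side the TISE gives plane waves with k = √(2m(E − V))/ℏ: k₁ = √(2·1·10.8) = 4.648, k₂ = √(2·1·2.28) = 2.135.
Continuity of ψ and ψ′ at the step yields the reflection amplitude r = (k₁ − k₂)/(k₁ + k₂) = 0.3704; thus R = |r|² = 0.1372, T = 0.8628.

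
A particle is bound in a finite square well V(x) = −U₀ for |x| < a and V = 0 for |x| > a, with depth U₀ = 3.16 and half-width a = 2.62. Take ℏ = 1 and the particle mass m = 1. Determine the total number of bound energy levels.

Define the well-strength parameter z₀ = (a/ℏ)√(2mU₀) = 2.62 × √(2·1·3.16) = 6.587.
A new bound state (alternating even/odd) appears each time z₀ passes a multiple of π/2, so N = ⌊2z₀/π⌋ + 1 = ⌊4.193⌋ + 1 = 5.

N = 5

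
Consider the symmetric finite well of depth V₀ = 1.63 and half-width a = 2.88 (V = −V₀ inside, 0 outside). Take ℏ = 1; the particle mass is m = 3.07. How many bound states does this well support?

N = 6

Define the well-strength parameter z₀ = (a/ℏ)√(2mV₀) = 2.88 × √(2·3.07·1.63) = 9.111.
A new bound state (alternating even/odd) appears each time z₀ passes a multiple of π/2, so N = ⌊2z₀/π⌋ + 1 = ⌊5.800⌋ + 1 = 6.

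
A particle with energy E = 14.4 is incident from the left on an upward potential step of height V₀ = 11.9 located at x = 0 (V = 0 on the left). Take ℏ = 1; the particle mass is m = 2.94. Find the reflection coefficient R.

R = 0.170

The wavenumbers are k₁ = √(2mE)/ℏ = 9.202 on the left and k₂ = √(2m(E − V₀))/ℏ = 3.834 on the right.
Continuity of ψ and ψ′ at the step yields the reflection amplitude r = (k₁ − k₂)/(k₁ + k₂) = 0.4118; thus R = |r|² = 0.1696, T = 0.8304.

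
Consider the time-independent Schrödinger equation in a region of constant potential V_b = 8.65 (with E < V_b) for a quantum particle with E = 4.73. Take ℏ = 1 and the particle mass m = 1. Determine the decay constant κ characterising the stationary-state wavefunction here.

Since E < V_b the TISE in this region is ψ'' = κ²ψ with κ = √(2m(V_b − E))/ℏ.
κ = √(2 × 1 × 3.92) = 2.800.

κ = 2.80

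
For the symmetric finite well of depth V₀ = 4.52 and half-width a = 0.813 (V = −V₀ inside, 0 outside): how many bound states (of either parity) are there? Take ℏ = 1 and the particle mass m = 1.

Define the well-strength parameter z₀ = (a/ℏ)√(2mV₀) = 0.813 × √(2·1·4.52) = 2.444.
The even/odd transcendental equations gain one root per π/2 in z₀, giving N = 1 + ⌊2z₀/π⌋ = 1 + ⌊1.556⌋ = 2.

N = 2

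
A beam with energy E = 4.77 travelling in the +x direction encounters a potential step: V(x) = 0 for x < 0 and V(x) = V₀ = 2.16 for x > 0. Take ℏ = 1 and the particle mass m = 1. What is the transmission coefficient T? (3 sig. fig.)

T = 0.978

On each side the TISE gives plane waves with k = √(2m(E − V))/ℏ: k₁ = √(2·1·4.77) = 3.089, k₂ = √(2·1·2.61) = 2.285.
Matching ψ and ψ′ at x = 0 gives r = (k₁ − k₂)/(k₁ + k₂), so R = r² = 0.02239 and T = 1 − R = 0.9776.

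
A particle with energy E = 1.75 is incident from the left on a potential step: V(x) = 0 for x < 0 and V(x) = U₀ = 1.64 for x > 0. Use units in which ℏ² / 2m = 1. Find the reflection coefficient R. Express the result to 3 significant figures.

On each side the TISE gives plane waves with k = √(2m(E − V))/ℏ: k₁ = √(2·½·1.75) = 1.323, k₂ = √(2·½·0.11) = 0.3317.
Matching ψ and ψ′ at x = 0 gives r = (k₁ − k₂)/(k₁ + k₂), so R = r² = 0.3589 and T = 1 − R = 0.6411.

R = 0.359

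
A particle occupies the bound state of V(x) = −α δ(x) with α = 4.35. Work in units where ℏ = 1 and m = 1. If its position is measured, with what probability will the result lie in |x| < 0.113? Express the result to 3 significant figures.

The normalised bound state is ψ = √κ e^{−κ|x|} with κ = mα/ℏ² = 4.350.
P(|x| < d) = ∫_{−d}^{d} κ e^{−2κ|x|} dx = 1 − e^{−2κd} = 1 − e^{−0.9831} = 0.6259.

P = 0.626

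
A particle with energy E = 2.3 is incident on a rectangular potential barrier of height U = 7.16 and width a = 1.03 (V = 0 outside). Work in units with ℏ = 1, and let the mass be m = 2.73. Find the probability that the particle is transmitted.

Since E < U the interior solution is evanescent with decay constant κ = √(2m(U − E))/ℏ = 5.151.
κa = 5.306, sinh(κa) = 100.7.
Matching ψ, ψ′ at both faces gives T = [1 + U² sinh²(κa) / (4E(U − E))]⁻¹ = 1/11640 = 0.0000859.

T = 0.0000859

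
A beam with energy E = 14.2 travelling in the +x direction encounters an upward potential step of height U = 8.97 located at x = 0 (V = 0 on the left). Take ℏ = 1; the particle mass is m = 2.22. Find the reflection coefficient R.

R = 0.0599

On each side the TISE gives plane waves with k = √(2m(E − V))/ℏ: k₁ = √(2·2.22·14.2) = 7.940, k₂ = √(2·2.22·5.23) = 4.819.
Continuity of ψ and ψ′ at the step yields the reflection amplitude r = (k₁ − k₂)/(k₁ + k₂) = 0.2446; thus R = |r|² = 0.05985, T = 0.9401.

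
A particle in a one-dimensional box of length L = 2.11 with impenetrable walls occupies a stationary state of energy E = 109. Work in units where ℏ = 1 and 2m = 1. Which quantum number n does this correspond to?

n = 7

For an infinite well E_n = n²π²ℏ²/(2mL²), so n = (L/πℏ)√(2mE).
n = (2.11/π) × √(2 × 0.5 × 109) = 7.012 → n = 7.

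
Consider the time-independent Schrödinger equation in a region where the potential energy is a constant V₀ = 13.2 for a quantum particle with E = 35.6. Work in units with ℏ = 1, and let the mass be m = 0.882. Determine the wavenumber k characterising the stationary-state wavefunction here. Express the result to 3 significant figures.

With E > V₀ the solution is oscillatory, ψ ∝ e^{±ikx} with k = √(2m(E − V₀))/ℏ.
k = √(2 × 0.882 × 22.4) = 6.286.

k = 6.29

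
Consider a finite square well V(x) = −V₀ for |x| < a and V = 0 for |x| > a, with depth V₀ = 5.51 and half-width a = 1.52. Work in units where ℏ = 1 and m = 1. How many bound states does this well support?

The dimensionless depth is z₀ = a√(2mV₀)/ℏ = 1.52 × √(11.02) = 5.046.
The even/odd transcendental equations gain one root per π/2 in z₀, giving N = 1 + ⌊2z₀/π⌋ = 1 + ⌊3.212⌋ = 4.

N = 4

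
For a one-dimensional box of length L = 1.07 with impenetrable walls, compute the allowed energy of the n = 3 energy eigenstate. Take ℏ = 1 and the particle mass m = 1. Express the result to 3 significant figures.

Requiring ψ(0) = ψ(L) = 0 quantises k = nπ/L, hence E_n = ℏ²k²/2m = n²π²ℏ²/(2mL²).
E_3 = 3² × π² / (2 × 1 × 1.07²) = 38.79.

E = 38.8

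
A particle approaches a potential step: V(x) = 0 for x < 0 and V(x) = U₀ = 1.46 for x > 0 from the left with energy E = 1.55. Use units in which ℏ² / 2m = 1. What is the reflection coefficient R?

The wavenumbers are k₁ = √(2mE)/ℏ = 1.245 on the left and k₂ = √(2m(E − U₀))/ℏ = 0.3000 on the right.
Matching ψ and ψ′ at x = 0 gives r = (k₁ − k₂)/(k₁ + k₂), so R = r² = 0.3741 and T = 1 − R = 0.6259.

R = 0.374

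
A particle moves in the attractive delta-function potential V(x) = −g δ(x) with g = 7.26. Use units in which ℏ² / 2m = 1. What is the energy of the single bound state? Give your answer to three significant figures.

For x ≠ 0 the bound state is ψ ∝ e^{−κ|x|}; integrating the TISE across the delta gives the cusp condition 2κ = 2mg/ℏ², so κ = 3.630.
Then E = −ℏ²κ²/(2m) = −mg²/(2ℏ²) = -13.18.

E = -13.2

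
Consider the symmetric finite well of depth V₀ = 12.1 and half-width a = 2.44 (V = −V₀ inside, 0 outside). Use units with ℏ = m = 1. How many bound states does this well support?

Define the well-strength parameter z₀ = (a/ℏ)√(2mV₀) = 2.44 × √(2·1·12.1) = 12.00.
The even/odd transcendental equations gain one root per π/2 in z₀, giving N = 1 + ⌊2z₀/π⌋ = 1 + ⌊7.641⌋ = 8.

N = 8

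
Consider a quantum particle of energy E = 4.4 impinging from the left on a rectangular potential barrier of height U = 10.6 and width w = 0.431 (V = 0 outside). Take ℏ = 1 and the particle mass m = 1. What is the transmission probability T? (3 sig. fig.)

E < U: inside the barrier ψ ∝ e^{±κx} with κ = √(2m(U − E))/ℏ = 3.521.
κw = 1.518, sinh(κw) = 2.171.
Matching ψ, ψ′ at both faces gives T = [1 + U² sinh²(κw) / (4E(U − E))]⁻¹ = 1/5.854 = 0.171.

T = 0.171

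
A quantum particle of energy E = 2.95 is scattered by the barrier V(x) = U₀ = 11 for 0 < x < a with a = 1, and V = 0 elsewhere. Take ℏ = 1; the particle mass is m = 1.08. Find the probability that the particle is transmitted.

T = 0.000750

E < U₀: inside the barrier ψ ∝ e^{±κx} with κ = √(2m(U₀ − E))/ℏ = 4.170.
κa = 4.170, sinh(κa) = 32.35.
The exact tunnelling result is T⁻¹ = 1 + U₀² sinh²(κa) / [4E(U₀ − E)] = 1334, so T = 0.000750.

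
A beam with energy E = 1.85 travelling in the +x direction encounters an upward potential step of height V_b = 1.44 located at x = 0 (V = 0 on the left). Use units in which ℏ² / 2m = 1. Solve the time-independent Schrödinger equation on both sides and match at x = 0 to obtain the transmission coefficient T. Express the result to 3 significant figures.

The wavenumbers are k₁ = √(2mE)/ℏ = 1.360 on the left and k₂ = √(2m(E − V_b))/ℏ = 0.6403 on the right.
Matching ψ and ψ′ at x = 0 gives r = (k₁ − k₂)/(k₁ + k₂), so R = r² = 0.1295 and T = 1 − R = 0.8705.

T = 0.871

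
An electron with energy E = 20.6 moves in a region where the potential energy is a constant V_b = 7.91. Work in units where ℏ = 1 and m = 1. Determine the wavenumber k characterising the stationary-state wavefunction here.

k = 5.04

With E > V_b the solution is oscillatory, ψ ∝ e^{±ikx} with k = √(2m(E − V_b))/ℏ.
k = √(2 × 1 × 12.69) = 5.038.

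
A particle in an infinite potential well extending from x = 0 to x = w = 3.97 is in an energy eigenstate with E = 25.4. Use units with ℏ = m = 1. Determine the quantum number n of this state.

For an infinite well E_n = n²π²ℏ²/(2mw²), so n = (w/πℏ)√(2mE).
n = (3.97/π) × √(2 × 1 × 25.4) = 9.007 → n = 9.

n = 9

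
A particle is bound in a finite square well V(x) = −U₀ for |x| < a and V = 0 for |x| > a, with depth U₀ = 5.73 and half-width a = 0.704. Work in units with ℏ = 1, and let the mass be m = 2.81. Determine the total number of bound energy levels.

N = 3

Define the well-strength parameter z₀ = (a/ℏ)√(2mU₀) = 0.704 × √(2·2.81·5.73) = 3.995.
The even/odd transcendental equations gain one root per π/2 in z₀, giving N = 1 + ⌊2z₀/π⌋ = 1 + ⌊2.543⌋ = 3.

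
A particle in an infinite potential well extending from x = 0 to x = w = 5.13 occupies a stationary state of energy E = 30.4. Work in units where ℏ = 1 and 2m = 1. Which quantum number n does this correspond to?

For an infinite well E_n = n²π²ℏ²/(2mw²), so n = (w/πℏ)√(2mE).
n = (5.13/π) × √(2 × 0.5 × 30.4) = 9.003 → n = 9.

n = 9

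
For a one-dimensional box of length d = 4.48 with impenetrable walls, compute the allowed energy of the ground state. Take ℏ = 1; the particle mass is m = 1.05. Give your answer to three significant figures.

Requiring ψ(0) = ψ(d) = 0 quantises k = nπ/d, hence E_n = ℏ²k²/2m = n²π²ℏ²/(2md²).
E_1 = 1² × π² / (2 × 1.05 × 4.48²) = 0.2342.

E = 0.234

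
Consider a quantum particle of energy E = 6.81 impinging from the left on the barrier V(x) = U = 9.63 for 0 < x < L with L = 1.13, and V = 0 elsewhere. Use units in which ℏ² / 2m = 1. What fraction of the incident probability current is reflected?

R = 0.928

Since E < U the interior solution is evanescent with decay constant κ = √(2m(U − E))/ℏ = 1.679.
κL = 1.898, sinh(κL) = 3.260.
The exact tunnelling result is T⁻¹ = 1 + U² sinh²(κL) / [4E(U − E)] = 13.83, so T = 0.0723.
R = 1 − T = 0.928.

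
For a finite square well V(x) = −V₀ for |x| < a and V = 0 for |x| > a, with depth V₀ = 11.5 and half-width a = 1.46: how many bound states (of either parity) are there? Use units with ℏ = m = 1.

Define the well-strength parameter z₀ = (a/ℏ)√(2mV₀) = 1.46 × √(2·1·11.5) = 7.002.
A new bound state (alternating even/odd) appears each time z₀ passes a multiple of π/2, so N = ⌊2z₀/π⌋ + 1 = ⌊4.458⌋ + 1 = 5.

N = 5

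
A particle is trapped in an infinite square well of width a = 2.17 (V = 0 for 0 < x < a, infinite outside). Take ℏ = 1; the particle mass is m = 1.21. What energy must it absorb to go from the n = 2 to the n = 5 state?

ΔE = 18.2

E_n = n²π²ℏ²/(2ma²), so ΔE = (5² − 2²) π²ℏ²/(2ma²).
ΔE = 21 × π² / (2 × 1.21 × 2.17²) = 18.19.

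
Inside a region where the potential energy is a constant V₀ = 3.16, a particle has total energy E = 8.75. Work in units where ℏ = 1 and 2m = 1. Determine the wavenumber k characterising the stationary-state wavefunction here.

k = 2.36

With E > V₀ the solution is oscillatory, ψ ∝ e^{±ikx} with k = √(2m(E − V₀))/ℏ.
k = √(2 × 0.5 × 5.59) = 2.364.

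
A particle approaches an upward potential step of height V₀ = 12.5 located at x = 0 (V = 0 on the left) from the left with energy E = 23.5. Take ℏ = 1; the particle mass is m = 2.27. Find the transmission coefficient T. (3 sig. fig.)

On each side the TISE gives plane waves with k = √(2m(E − V))/ℏ: k₁ = √(2·2.27·23.5) = 10.33, k₂ = √(2·2.27·11) = 7.067.
Matching ψ and ψ′ at x = 0 gives r = (k₁ − k₂)/(k₁ + k₂), so R = r² = 0.03517 and T = 1 − R = 0.9648.

T = 0.965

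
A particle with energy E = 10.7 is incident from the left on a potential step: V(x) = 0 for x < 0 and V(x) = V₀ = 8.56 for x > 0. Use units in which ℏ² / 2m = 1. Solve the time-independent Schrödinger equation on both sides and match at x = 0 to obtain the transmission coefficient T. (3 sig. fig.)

The wavenumbers are k₁ = √(2mE)/ℏ = 3.271 on the left and k₂ = √(2m(E − V₀))/ℏ = 1.463 on the right.
Continuity of ψ and ψ′ at the step yields the reflection amplitude r = (k₁ − k₂)/(k₁ + k₂) = 0.3820; thus R = |r|² = 0.1459, T = 0.8541.

T = 0.854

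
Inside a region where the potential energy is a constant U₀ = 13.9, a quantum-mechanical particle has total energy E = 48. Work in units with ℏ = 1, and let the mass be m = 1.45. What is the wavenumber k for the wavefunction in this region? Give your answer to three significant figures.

With E > U₀ the solution is oscillatory, ψ ∝ e^{±ikx} with k = √(2m(E − U₀))/ℏ.
k = √(2 × 1.45 × 34.1) = 9.944.

k = 9.94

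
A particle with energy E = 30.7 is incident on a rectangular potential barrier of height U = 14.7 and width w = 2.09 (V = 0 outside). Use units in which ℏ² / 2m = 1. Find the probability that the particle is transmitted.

E > U: inside the barrier k₂ = √(2m(E − U))/ℏ = 4.000, k₂w = 8.360.
T = [1 + U² sin²(k₂w) / (4E(E − U))]⁻¹ = 1/1.084 = 0.922.

T = 0.922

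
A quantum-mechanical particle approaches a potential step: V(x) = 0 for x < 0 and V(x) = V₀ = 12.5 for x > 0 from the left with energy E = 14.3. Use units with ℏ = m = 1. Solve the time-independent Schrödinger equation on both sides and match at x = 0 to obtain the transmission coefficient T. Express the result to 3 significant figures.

T = 0.773

The wavenumbers are k₁ = √(2mE)/ℏ = 5.348 on the left and k₂ = √(2m(E − V₀))/ℏ = 1.897 on the right.
Matching ψ and ψ′ at x = 0 gives r = (k₁ − k₂)/(k₁ + k₂), so R = r² = 0.2268 and T = 1 − R = 0.7732.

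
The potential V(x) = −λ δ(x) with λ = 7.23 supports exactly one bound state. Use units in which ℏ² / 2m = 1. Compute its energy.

The bound state is ψ(x) = √κ e^{−κ|x|}. The derivative jump ψ'(0⁺) − ψ'(0⁻) = −(2mλ/ℏ²)ψ(0) fixes κ = mλ/ℏ² = 3.615.
Then E = −ℏ²κ²/(2m) = −mλ²/(2ℏ²) = -13.07.

E = -13.1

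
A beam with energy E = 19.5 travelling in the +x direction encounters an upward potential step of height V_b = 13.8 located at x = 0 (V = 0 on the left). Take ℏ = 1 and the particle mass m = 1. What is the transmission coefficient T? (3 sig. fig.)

T = 0.911

The wavenumbers are k₁ = √(2mE)/ℏ = 6.245 on the left and k₂ = √(2m(E − V_b))/ℏ = 3.376 on the right.
Continuity of ψ and ψ′ at the step yields the reflection amplitude r = (k₁ − k₂)/(k₁ + k₂) = 0.2981; thus R = |r|² = 0.08889, T = 0.9111.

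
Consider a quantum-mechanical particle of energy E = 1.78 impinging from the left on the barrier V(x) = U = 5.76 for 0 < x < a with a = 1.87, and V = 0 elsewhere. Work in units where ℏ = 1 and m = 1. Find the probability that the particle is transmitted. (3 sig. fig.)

T = 0.0000893

E < U: inside the barrier ψ ∝ e^{±κx} with κ = √(2m(U − E))/ℏ = 2.821.
κa = 5.276, sinh(κa) = 97.78.
Matching ψ, ψ′ at both faces gives T = [1 + U² sinh²(κa) / (4E(U − E))]⁻¹ = 1/11200 = 0.0000893.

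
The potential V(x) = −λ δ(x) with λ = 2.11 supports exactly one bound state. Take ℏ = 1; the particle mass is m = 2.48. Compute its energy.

E = -5.52

The bound state is ψ(x) = √κ e^{−κ|x|}. The derivative jump ψ'(0⁺) − ψ'(0⁻) = −(2mλ/ℏ²)ψ(0) fixes κ = mλ/ℏ² = 5.233.
Then E = −ℏ²κ²/(2m) = −mλ²/(2ℏ²) = -5.521.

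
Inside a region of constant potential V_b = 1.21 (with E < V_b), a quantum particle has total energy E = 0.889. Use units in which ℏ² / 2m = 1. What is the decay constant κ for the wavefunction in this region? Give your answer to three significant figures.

Since E < V_b the TISE in this region is ψ'' = κ²ψ with κ = √(2m(V_b − E))/ℏ.
κ = √(2 × 0.5 × 0.321) = 0.5666.

κ = 0.567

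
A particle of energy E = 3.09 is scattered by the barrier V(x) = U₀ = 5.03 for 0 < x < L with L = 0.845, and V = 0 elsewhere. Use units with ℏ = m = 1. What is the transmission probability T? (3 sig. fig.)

E < U₀: inside the barrier ψ ∝ e^{±κx} with κ = √(2m(U₀ − E))/ℏ = 1.970.
κL = 1.664, sinh(κL) = 2.547.
Matching ψ, ψ′ at both faces gives T = [1 + U₀² sinh²(κL) / (4E(U₀ − E))]⁻¹ = 1/7.844 = 0.127.

T = 0.127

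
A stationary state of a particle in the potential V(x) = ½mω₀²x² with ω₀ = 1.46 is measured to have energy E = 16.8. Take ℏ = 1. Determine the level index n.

E_n = ℏω₀(n + ½) ⇒ n = E/(ℏω₀) − ½ = 16.8/1.46 − 0.5 = 11.007 → n = 11.

n = 11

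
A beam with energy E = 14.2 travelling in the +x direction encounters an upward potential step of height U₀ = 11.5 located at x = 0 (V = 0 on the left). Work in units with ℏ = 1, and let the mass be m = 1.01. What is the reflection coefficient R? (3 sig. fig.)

On each side the TISE gives plane waves with k = √(2m(E − V))/ℏ: k₁ = √(2·1.01·14.2) = 5.356, k₂ = √(2·1.01·2.7) = 2.335.
Continuity of ψ and ψ′ at the step yields the reflection amplitude r = (k₁ − k₂)/(k₁ + k₂) = 0.3927; thus R = |r|² = 0.1542, T = 0.8458.

R = 0.154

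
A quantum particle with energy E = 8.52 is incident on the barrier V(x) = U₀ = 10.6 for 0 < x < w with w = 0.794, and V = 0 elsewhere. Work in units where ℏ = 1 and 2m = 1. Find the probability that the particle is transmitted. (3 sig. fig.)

Since E < U₀ the interior solution is evanescent with decay constant κ = √(2m(U₀ − E))/ℏ = 1.442.
κw = 1.145, sinh(κw) = 1.412.
The exact tunnelling result is T⁻¹ = 1 + U₀² sinh²(κw) / [4E(U₀ − E)] = 4.162, so T = 0.240.

T = 0.240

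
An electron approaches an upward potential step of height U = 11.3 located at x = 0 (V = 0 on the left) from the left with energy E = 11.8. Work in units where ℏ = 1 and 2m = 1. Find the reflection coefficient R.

R = 0.434

The wavenumbers are k₁ = √(2mE)/ℏ = 3.435 on the left and k₂ = √(2m(E − U))/ℏ = 0.7071 on the right.
Matching ψ and ψ′ at x = 0 gives r = (k₁ − k₂)/(k₁ + k₂), so R = r² = 0.4337 and T = 1 − R = 0.5663.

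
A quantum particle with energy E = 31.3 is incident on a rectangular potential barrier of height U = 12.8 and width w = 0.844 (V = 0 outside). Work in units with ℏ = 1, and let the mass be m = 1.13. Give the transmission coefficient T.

Above the barrier the interior wavenumber is k₂ = √(2m(E − U))/ℏ = 6.466, giving phase k₂w = 5.457.
Matching at both interfaces gives T⁻¹ = 1 + U² sin²(k₂w) / [4E(E − U)] = 1.038, hence T = 0.963.

T = 0.963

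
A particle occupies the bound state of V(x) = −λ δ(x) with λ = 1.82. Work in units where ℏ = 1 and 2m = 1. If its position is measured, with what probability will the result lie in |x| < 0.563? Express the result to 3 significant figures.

The normalised bound state is ψ = √κ e^{−κ|x|} with κ = mλ/ℏ² = 0.9100.
P(|x| < d) = ∫_{−d}^{d} κ e^{−2κ|x|} dx = 1 − e^{−2κd} = 1 − e^{−1.025} = 0.6411.

P = 0.641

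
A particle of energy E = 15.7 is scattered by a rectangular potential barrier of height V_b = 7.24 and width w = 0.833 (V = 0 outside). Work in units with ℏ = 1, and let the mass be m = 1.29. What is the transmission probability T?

T = 0.956

E > V_b: inside the barrier k₂ = √(2m(E − V_b))/ℏ = 4.672, k₂w = 3.892.
T = [1 + V_b² sin²(k₂w) / (4E(E − V_b))]⁻¹ = 1/1.046 = 0.956.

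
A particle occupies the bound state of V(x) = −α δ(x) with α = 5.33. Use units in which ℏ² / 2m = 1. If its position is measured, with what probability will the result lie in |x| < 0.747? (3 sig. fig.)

The normalised bound state is ψ = √κ e^{−κ|x|} with κ = mα/ℏ² = 2.665.
P(|x| < d) = ∫_{−d}^{d} κ e^{−2κ|x|} dx = 1 − e^{−2κd} = 1 − e^{−3.982} = 0.9813.

P = 0.981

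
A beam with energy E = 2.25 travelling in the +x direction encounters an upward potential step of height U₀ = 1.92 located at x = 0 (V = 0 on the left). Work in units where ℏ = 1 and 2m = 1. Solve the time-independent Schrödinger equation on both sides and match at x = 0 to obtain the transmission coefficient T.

T = 0.801

On each side the TISE gives plane waves with k = √(2m(E − V))/ℏ: k₁ = √(2·½·2.25) = 1.500, k₂ = √(2·½·0.33) = 0.5745.
Continuity of ψ and ψ′ at the step yields the reflection amplitude r = (k₁ − k₂)/(k₁ + k₂) = 0.4462; thus R = |r|² = 0.1991, T = 0.8009.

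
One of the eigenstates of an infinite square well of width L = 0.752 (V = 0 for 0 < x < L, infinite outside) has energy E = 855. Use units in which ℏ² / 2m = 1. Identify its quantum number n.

n = 7

For an infinite well E_n = n²π²ℏ²/(2mL²), so n = (L/πℏ)√(2mE).
n = (0.752/π) × √(2 × 0.5 × 855) = 6.999 → n = 7.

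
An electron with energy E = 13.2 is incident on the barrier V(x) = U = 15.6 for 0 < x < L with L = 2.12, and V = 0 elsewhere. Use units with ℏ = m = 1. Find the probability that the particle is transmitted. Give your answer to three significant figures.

Since E < U the interior solution is evanescent with decay constant κ = √(2m(U − E))/ℏ = 2.191.
κL = 4.645, sinh(κL) = 52.01.
The exact tunnelling result is T⁻¹ = 1 + U² sinh²(κL) / [4E(U − E)] = 5196, so T = 0.000192.

T = 0.000192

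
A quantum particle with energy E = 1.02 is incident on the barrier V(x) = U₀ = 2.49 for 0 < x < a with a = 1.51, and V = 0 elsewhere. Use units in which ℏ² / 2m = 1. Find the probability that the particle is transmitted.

E < U₀: inside the barrier ψ ∝ e^{±κx} with κ = √(2m(U₀ − E))/ℏ = 1.212.
κa = 1.831, sinh(κa) = 3.039.
The exact tunnelling result is T⁻¹ = 1 + U₀² sinh²(κa) / [4E(U₀ − E)] = 10.55, so T = 0.0948.

T = 0.0948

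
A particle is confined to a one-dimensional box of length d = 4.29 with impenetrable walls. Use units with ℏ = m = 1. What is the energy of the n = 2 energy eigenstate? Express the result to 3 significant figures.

The infinite-well eigenfunctions ψ_n = √(2/d) sin(nπx/d) vanish at both walls, giving E_n = n²π²ℏ²/(2md²).
E_2 = 2² × π² / (2 × 1 × 4.29²) = 1.073.

E = 1.07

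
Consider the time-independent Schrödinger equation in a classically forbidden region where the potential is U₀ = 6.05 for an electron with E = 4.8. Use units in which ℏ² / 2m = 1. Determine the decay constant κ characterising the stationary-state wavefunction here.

Since E < U₀ the TISE in this region is ψ'' = κ²ψ with κ = √(2m(U₀ − E))/ℏ.
κ = √(2 × 0.5 × 1.25) = 1.118.

κ = 1.12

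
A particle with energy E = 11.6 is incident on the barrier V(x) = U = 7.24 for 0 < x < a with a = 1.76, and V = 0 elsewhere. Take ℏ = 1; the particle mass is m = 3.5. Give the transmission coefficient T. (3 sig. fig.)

E > U: inside the barrier k₂ = √(2m(E − U))/ℏ = 5.524, k₂a = 9.723.
T = [1 + U² sin²(k₂a) / (4E(E − U))]⁻¹ = 1/1.022 = 0.978.

T = 0.978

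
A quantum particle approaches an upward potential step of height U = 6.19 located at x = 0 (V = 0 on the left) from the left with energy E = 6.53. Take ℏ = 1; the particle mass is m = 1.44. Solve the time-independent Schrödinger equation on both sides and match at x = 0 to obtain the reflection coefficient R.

R = 0.395

On each side the TISE gives plane waves with k = √(2m(E − V))/ℏ: k₁ = √(2·1.44·6.53) = 4.337, k₂ = √(2·1.44·0.34) = 0.9895.
Continuity of ψ and ψ′ at the step yields the reflection amplitude r = (k₁ − k₂)/(k₁ + k₂) = 0.6284; thus R = |r|² = 0.3949, T = 0.6051.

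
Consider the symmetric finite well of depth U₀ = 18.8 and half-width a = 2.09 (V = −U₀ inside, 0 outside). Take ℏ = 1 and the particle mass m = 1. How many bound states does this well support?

The dimensionless depth is z₀ = a√(2mU₀)/ℏ = 2.09 × √(37.60) = 12.82.
A new bound state (alternating even/odd) appears each time z₀ passes a multiple of π/2, so N = ⌊2z₀/π⌋ + 1 = ⌊8.159⌋ + 1 = 9.

N = 9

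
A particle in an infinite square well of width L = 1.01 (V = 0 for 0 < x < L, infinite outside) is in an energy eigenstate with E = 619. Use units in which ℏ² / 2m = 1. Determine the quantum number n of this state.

n = 8

For an infinite well E_n = n²π²ℏ²/(2mL²), so n = (L/πℏ)√(2mE).
n = (1.01/π) × √(2 × 0.5 × 619) = 7.999 → n = 8.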